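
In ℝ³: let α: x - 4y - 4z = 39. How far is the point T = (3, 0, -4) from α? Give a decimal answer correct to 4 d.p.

n·T − d = (1)·(3) + (-4)·(0) + (-4)·(-4) − 39 = -20; |n| = √33.
Distance = |-20| / √33 = 20/√33 ≈ 3.4816.

3.4816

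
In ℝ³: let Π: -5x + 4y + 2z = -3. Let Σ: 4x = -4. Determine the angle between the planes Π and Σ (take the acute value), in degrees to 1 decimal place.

41.8

cos θ = |n₁·n₂| / (|n₁||n₂|) = |-20| / (√45 · √16).
θ = arccos(0.74536) ≈ 41.8°.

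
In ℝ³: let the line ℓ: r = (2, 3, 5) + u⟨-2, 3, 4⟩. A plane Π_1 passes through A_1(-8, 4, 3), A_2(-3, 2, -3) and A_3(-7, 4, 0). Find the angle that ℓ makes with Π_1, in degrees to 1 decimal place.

22.8

A_1A_2 = (5, -2, -6), A_1A_3 = (1, 0, -3); a normal to Π_1 is A_1A_2 × A_1A_3 = (6, 9, 2).
Using A_1: Π_1 has equation 6x + 9y + 2z = -6.
sin θ = |n·v| / (|n||v|) = |23| / (√121 · √29) = 0.38827.
θ ≈ 22.8°.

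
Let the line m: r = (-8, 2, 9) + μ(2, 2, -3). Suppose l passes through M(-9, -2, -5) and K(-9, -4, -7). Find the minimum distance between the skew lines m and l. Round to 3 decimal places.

4.352

A direction vector for l is K − M = (0, -2, -2).
Common perpendicular direction n = (2, 2, -3) × (0, -2, -2) = (-10, 4, -4).
With w = (-9, -2, -5) − (-8, 2, 9) = (-1, -4, -14), w · n = 50.
Distance = |w · n| / |n| = |50| / √132 ≈ 4.352.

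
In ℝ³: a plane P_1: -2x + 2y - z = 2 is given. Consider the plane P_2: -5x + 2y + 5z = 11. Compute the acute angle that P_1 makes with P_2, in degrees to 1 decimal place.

cos θ = |n₁·n₂| / (|n₁||n₂|) = |9| / (√9 · √54).
θ = arccos(0.40825) ≈ 65.9°.

65.9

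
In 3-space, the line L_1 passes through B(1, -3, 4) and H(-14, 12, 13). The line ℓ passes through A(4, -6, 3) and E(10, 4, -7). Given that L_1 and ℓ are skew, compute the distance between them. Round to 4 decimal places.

A direction vector for L_1 is H − B = (-15, 15, 9).
A direction vector for ℓ is E − A = (6, 10, -10).
Common perpendicular direction n = (-15, 15, 9) × (6, 10, -10) = (-240, -96, -240).
With w = (4, -6, 3) − (1, -3, 4) = (3, -3, -1), w · n = -192.
Distance = |w · n| / |n| = |-192| / √124416 ≈ 0.5443.

0.5443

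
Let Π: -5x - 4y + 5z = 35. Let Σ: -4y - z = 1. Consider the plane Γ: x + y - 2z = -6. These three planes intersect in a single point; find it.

(-8, 0, -1)

Solving the 3×3 linear system -5x - 4y + 5z = 35, -4y - z = 1, x + y - 2z = -6 (e.g. by elimination or Cramer's rule, determinant = -21) gives (-8, 0, -1).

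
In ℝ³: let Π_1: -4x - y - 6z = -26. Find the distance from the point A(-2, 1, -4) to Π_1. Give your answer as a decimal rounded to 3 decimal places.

n·A − d = (-4)·(-2) + (-1)·(1) + (-6)·(-4) − (-26) = 57; |n| = √53.
Distance = |57| / √53 = 57/√53 ≈ 7.830.

7.830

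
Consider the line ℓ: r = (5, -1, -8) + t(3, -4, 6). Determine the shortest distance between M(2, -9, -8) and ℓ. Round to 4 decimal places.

Taking (5, -1, -8) on ℓ with direction v = (3, -4, 6): w = M − (5, -1, -8) = (-3, -8, 0), and w × v = (-48, 18, 36).
Distance = |w × v| / |v| = √3924 / √61 ≈ 8.0205.

8.0205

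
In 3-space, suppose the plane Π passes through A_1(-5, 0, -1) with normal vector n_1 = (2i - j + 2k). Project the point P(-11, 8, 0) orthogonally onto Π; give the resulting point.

(-7, 6, 4)

Π: n_1·r = n_1·A_1 gives 2x - y + 2z = -12.
Foot = P − λn with λ = (n·P − d)/|n|² = (-30 − (-12))/9 = -2.
Foot = (-11, 8, 0) − (-2)·(2, -1, 2) = (-7, 6, 4).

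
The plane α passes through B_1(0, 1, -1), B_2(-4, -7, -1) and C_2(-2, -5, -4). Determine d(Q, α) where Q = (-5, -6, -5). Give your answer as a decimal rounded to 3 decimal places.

B_1B_2 = (-4, -8, 0), B_1C_2 = (-2, -6, -3); a normal to α is B_1B_2 × B_1C_2 = (24, -12, 8).
Using B_1: α has equation 24x - 12y + 8z = -20.
n·Q − d = (24)·(-5) + (-12)·(-6) + (8)·(-5) − (-20) = -68; |n| = √784.
Distance = |-68| / √784 = 68/√784 ≈ 2.429.

2.429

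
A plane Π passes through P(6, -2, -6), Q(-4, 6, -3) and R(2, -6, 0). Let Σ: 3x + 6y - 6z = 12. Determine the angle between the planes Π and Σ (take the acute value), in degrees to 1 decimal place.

87.8

PQ = (-10, 8, 3), PR = (-4, -4, 6); a normal to Π is PQ × PR = (60, 48, 72).
Using P: Π has equation 60x + 48y + 72z = -168.
cos θ = |n₁·n₂| / (|n₁||n₂|) = |36| / (√11088 · √81).
θ = arccos(0.03799) ≈ 87.8°.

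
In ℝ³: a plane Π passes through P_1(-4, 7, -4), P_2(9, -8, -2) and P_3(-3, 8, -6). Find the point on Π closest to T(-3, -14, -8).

(5, -6, 0)

P_1P_2 = (13, -15, 2), P_1P_3 = (1, 1, -2); a normal to Π is P_1P_2 × P_1P_3 = (28, 28, 28).
Using P_1: Π has equation 28x + 28y + 28z = -28.
Foot = T − λn with λ = (n·T − d)/|n|² = (-700 − (-28))/2352 = -2/7.
Foot = (-3, -14, -8) − (-2/7)·(28, 28, 28) = (5, -6, 0).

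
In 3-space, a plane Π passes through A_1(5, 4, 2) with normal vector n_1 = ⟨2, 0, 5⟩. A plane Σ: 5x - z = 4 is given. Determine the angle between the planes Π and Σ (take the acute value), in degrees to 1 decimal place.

79.5

Π: n_1·r = n_1·A_1 gives 2x + 5z = 20.
cos θ = |n₁·n₂| / (|n₁||n₂|) = |5| / (√29 · √26).
θ = arccos(0.18209) ≈ 79.5°.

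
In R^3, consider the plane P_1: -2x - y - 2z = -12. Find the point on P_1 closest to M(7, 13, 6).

Foot = M − λn with λ = (n·M − d)/|n|² = (-39 − (-12))/9 = -3.
Foot = (7, 13, 6) − (-3)·(-2, -1, -2) = (1, 10, 0).

(1, 10, 0)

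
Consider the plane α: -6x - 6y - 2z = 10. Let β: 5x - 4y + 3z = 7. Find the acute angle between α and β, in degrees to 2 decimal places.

78.77

cos θ = |n₁·n₂| / (|n₁||n₂|) = |-12| / (√76 · √50).
θ = arccos(0.19467) ≈ 78.77°.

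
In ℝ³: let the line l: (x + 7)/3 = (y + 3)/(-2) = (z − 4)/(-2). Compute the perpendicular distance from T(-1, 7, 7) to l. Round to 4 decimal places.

11.8842

l has direction (3, -2, -2) through (-7, -3, 4).
Taking (-7, -3, 4) on l with direction v = (3, -2, -2): w = T − (-7, -3, 4) = (6, 10, 3), and w × v = (-14, 21, -42).
Distance = |w × v| / |v| = √2401 / √17 ≈ 11.8842.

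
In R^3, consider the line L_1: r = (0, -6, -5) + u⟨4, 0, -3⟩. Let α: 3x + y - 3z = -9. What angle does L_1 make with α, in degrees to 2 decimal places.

sin θ = |n·v| / (|n||v|) = |21| / (√19 · √25) = 0.96355.
θ ≈ 74.48°.

74.48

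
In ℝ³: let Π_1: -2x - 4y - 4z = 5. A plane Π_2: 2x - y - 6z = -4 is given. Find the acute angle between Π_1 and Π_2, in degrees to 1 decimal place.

cos θ = |n₁·n₂| / (|n₁||n₂|) = |24| / (√36 · √41).
θ = arccos(0.62470) ≈ 51.3°.

51.3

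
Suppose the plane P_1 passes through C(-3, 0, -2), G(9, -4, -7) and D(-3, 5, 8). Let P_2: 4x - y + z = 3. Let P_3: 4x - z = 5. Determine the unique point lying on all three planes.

(1, 0, -1)

CG = (12, -4, -5), CD = (0, 5, 10); a normal to P_1 is CG × CD = (-15, -120, 60).
Using C: P_1 has equation -15x - 120y + 60z = -75.
Solving the 3×3 linear system -15x - 120y + 60z = -75, 4x - y + z = 3, 4x - z = 5 (e.g. by elimination or Cramer's rule, determinant = -735) gives (1, 0, -1).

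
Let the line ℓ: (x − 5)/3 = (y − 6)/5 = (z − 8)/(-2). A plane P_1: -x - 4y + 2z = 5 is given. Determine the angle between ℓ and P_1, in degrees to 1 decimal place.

72.9

ℓ has direction (3, 5, -2) through (5, 6, 8).
sin θ = |n·v| / (|n||v|) = |-27| / (√21 · √38) = 0.95579.
θ ≈ 72.9°.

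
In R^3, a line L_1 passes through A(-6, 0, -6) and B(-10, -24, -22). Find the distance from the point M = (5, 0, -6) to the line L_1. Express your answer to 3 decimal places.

A direction vector for L_1 is B − A = (-4, -24, -16).
Taking (-6, 0, -6) on L_1 with direction v = (-4, -24, -16): w = M − (-6, 0, -6) = (11, 0, 0), and w × v = (0, 176, -264).
Distance = |w × v| / |v| = √100672 / √848 ≈ 10.896.

10.896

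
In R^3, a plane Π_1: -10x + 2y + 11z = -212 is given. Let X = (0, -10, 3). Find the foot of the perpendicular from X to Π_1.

Foot = X − λn with λ = (n·X − d)/|n|² = (13 − (-212))/225 = 1.
Foot = (0, -10, 3) − 1·(-10, 2, 11) = (10, -12, -8).

(10, -12, -8)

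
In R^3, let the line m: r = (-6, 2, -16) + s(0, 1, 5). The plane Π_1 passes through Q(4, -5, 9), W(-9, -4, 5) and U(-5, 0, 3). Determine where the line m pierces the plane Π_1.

(-6, 5, -1)

QW = (-13, 1, -4), QU = (-9, 5, -6); a normal to Π_1 is QW × QU = (14, -42, -56).
Using Q: Π_1 has equation 14x - 42y - 56z = -238.
Substitute r = (-6, 2, -16) + t(0, 1, 5) into the plane: 728 + (-322)t = -238, so t = 3.
Intersection: (-6, 2, -16) + 3·(0, 1, 5) = (-6, 5, -1).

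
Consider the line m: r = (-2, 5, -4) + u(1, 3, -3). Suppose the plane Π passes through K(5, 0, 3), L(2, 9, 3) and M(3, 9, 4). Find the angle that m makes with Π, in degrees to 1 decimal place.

KL = (-3, 9, 0), KM = (-2, 9, 1); a normal to Π is KL × KM = (9, 3, -9).
Using K: Π has equation 9x + 3y - 9z = 18.
sin θ = |n·v| / (|n||v|) = |45| / (√171 · √19) = 0.78947.
θ ≈ 52.1°.

52.1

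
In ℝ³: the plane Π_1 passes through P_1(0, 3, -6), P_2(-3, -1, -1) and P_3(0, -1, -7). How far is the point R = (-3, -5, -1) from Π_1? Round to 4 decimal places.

P_1P_2 = (-3, -4, 5), P_1P_3 = (0, -4, -1); a normal to Π_1 is P_1P_2 × P_1P_3 = (24, -3, 12).
Using P_1: Π_1 has equation 24x - 3y + 12z = -81.
n·R − d = (24)·(-3) + (-3)·(-5) + (12)·(-1) − (-81) = 12; |n| = √729.
Distance = |12| / √729 = 12/√729 ≈ 0.4444.

0.4444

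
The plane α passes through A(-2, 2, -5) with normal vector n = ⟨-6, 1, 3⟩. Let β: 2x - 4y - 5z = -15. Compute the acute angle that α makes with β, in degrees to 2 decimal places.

α: n·r = n·A gives -6x + y + 3z = -1.
cos θ = |n₁·n₂| / (|n₁||n₂|) = |-31| / (√46 · √45).
θ = arccos(0.68136) ≈ 47.05°.

47.05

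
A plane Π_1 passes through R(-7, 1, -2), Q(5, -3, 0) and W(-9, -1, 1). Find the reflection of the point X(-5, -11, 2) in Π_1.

(-3, -1, 10)

RQ = (12, -4, 2), RW = (-2, -2, 3); a normal to Π_1 is RQ × RW = (-8, -40, -32).
Using R: Π_1 has equation -8x - 40y - 32z = 80.
λ = (n·X − d)/|n|² = (416 − 80)/2688 = 1/8.
Reflection = X − 2λn = (-5, -11, 2) − (1/4)·(-8, -40, -32) = (-3, -1, 10).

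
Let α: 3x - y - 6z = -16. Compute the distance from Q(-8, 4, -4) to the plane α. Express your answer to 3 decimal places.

1.769

n·Q − d = (3)·(-8) + (-1)·(4) + (-6)·(-4) − (-16) = 12; |n| = √46.
Distance = |12| / √46 = 12/√46 ≈ 1.769.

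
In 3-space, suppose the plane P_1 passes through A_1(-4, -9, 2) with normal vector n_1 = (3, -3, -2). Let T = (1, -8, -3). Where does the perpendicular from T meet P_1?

(-2, -5, -1)

P_1: n_1·r = n_1·A_1 gives 3x - 3y - 2z = 11.
Foot = T − λn with λ = (n·T − d)/|n|² = (33 − 11)/22 = 1.
Foot = (1, -8, -3) − 1·(3, -3, -2) = (-2, -5, -1).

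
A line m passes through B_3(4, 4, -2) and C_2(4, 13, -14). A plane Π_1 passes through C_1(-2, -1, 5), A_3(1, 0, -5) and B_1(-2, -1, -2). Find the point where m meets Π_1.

(4, 1, 2)

A direction vector for m is C_2 − B_3 = (0, 9, -12).
C_1A_3 = (3, 1, -10), C_1B_1 = (0, 0, -7); a normal to Π_1 is C_1A_3 × C_1B_1 = (-7, 21, 0).
Using C_1: Π_1 has equation -7x + 21y = -7.
Substitute r = (4, 4, -2) + t(0, 9, -12) into the plane: 56 + 189t = -7, so t = -1/3.
Intersection: (4, 4, -2) + (-1/3)·(0, 9, -12) = (4, 1, 2).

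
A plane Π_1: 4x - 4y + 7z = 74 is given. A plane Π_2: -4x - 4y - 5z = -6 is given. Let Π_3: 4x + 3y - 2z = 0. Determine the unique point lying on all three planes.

(7, -8, 2)

Solving the 3×3 linear system 4x - 4y + 7z = 74, -4x - 4y - 5z = -6, 4x + 3y - 2z = 0 (e.g. by elimination or Cramer's rule, determinant = 232) gives (7, -8, 2).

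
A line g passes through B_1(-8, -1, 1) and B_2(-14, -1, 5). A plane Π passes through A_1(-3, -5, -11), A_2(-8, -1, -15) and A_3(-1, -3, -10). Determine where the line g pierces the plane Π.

(4, -1, -7)

A direction vector for g is B_2 − B_1 = (-6, 0, 4).
A_1A_2 = (-5, 4, -4), A_1A_3 = (2, 2, 1); a normal to Π is A_1A_2 × A_1A_3 = (12, -3, -18).
Using A_1: Π has equation 12x - 3y - 18z = 177.
Substitute r = (-8, -1, 1) + t(-6, 0, 4) into the plane: -111 + (-144)t = 177, so t = -2.
Intersection: (-8, -1, 1) + (-2)·(-6, 0, 4) = (4, -1, -7).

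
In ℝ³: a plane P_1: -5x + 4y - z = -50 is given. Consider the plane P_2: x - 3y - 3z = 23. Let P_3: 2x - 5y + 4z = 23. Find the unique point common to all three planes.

Solving the 3×3 linear system -5x + 4y - z = -50, x - 3y - 3z = 23, 2x - 5y + 4z = 23 (e.g. by elimination or Cramer's rule, determinant = 94) gives (8, -3, -2).

(8, -3, -2)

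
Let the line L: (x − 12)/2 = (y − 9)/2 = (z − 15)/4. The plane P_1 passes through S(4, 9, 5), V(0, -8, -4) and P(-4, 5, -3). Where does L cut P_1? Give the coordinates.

(8, 5, 7)

L has direction (2, 2, 4) through (12, 9, 15).
SV = (-4, -17, -9), SP = (-8, -4, -8); a normal to P_1 is SV × SP = (100, 40, -120).
Using S: P_1 has equation 100x + 40y - 120z = 160.
Substitute r = (12, 9, 15) + t(2, 2, 4) into the plane: -240 + (-200)t = 160, so t = -2.
Intersection: (12, 9, 15) + (-2)·(2, 2, 4) = (8, 5, 7).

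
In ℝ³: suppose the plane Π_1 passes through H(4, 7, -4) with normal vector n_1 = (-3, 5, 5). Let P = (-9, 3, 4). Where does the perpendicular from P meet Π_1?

Π_1: n_1·r = n_1·H gives -3x + 5y + 5z = 3.
Foot = P − λn with λ = (n·P − d)/|n|² = (62 − 3)/59 = 1.
Foot = (-9, 3, 4) − 1·(-3, 5, 5) = (-6, -2, -1).

(-6, -2, -1)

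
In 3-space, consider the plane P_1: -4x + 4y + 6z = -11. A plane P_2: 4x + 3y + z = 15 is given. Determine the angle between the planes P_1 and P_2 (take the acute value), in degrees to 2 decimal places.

87.27

cos θ = |n₁·n₂| / (|n₁||n₂|) = |2| / (√68 · √26).
θ = arccos(0.04757) ≈ 87.27°.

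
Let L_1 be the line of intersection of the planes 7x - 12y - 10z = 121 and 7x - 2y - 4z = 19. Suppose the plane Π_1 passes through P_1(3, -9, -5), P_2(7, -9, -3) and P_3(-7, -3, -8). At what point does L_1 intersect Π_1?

(-3, -6, -7)

Direction of L_1: (7, -12, -10) × (7, -2, -4) = (28, -42, 70).
A point on L_1: solving the two plane equations with x = -1 gives (-1, -9, -2).
P_1P_2 = (4, 0, 2), P_1P_3 = (-10, 6, -3); a normal to Π_1 is P_1P_2 × P_1P_3 = (-12, -8, 24).
Using P_1: Π_1 has equation -12x - 8y + 24z = -84.
Substitute r = (-1, -9, -2) + t(28, -42, 70) into the plane: 36 + 1680t = -84, so t = -1/14.
Intersection: (-1, -9, -2) + (-1/14)·(28, -42, 70) = (-3, -6, -7).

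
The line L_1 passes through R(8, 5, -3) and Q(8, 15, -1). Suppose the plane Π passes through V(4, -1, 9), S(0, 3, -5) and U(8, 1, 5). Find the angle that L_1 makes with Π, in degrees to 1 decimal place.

78.6

A direction vector for L_1 is Q − R = (0, 10, 2).
VS = (-4, 4, -14), VU = (4, 2, -4); a normal to Π is VS × VU = (12, -72, -24).
Using V: Π has equation 12x - 72y - 24z = -96.
sin θ = |n·v| / (|n||v|) = |-768| / (√5904 · √104) = 0.98010.
θ ≈ 78.6°.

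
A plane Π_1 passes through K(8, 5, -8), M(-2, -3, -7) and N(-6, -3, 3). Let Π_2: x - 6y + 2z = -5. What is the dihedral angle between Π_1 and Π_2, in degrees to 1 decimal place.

KM = (-10, -8, 1), KN = (-14, -8, 11); a normal to Π_1 is KM × KN = (-80, 96, -32).
Using K: Π_1 has equation -80x + 96y - 32z = 96.
cos θ = |n₁·n₂| / (|n₁||n₂|) = |-720| / (√16640 · √41).
θ = arccos(0.87169) ≈ 29.3°.

29.3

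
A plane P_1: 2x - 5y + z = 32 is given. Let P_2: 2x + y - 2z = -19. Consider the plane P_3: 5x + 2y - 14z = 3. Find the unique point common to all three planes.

(-9, -11, -5)

Solving the 3×3 linear system 2x - 5y + z = 32, 2x + y - 2z = -19, 5x + 2y - 14z = 3 (e.g. by elimination or Cramer's rule, determinant = -111) gives (-9, -11, -5).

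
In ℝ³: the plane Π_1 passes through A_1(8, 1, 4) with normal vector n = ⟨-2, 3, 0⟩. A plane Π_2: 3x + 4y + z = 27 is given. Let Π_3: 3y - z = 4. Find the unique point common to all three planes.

Π_1: n·r = n·A_1 gives -2x + 3y = -13.
Solving the 3×3 linear system -2x + 3y = -13, 3x + 4y + z = 27, 3y - z = 4 (e.g. by elimination or Cramer's rule, determinant = 23) gives (8, 1, -1).

(8, 1, -1)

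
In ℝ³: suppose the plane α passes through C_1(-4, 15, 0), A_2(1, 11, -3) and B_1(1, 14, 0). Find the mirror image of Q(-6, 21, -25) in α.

C_1A_2 = (5, -4, -3), C_1B_1 = (5, -1, 0); a normal to α is C_1A_2 × C_1B_1 = (-3, -15, 15).
Using C_1: α has equation -3x - 15y + 15z = -213.
λ = (n·Q − d)/|n|² = (-672 − (-213))/459 = -1.
Reflection = Q − 2λn = (-6, 21, -25) − (-2)·(-3, -15, 15) = (-12, -9, 5).

(-12, -9, 5)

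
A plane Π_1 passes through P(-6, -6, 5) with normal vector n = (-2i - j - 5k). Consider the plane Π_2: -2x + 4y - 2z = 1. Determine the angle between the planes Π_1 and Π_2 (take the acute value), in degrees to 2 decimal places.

68.12

Π_1: n·r = n·P gives -2x - y - 5z = -7.
cos θ = |n₁·n₂| / (|n₁||n₂|) = |10| / (√30 · √24).
θ = arccos(0.37268) ≈ 68.12°.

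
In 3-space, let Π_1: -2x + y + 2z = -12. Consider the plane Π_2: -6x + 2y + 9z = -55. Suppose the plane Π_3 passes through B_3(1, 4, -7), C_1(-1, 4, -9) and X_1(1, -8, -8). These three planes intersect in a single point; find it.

B_3C_1 = (-2, 0, -2), B_3X_1 = (0, -12, -1); a normal to Π_3 is B_3C_1 × B_3X_1 = (-24, -2, 24).
Using B_3: Π_3 has equation -24x - 2y + 24z = -200.
Solving the 3×3 linear system -2x + y + 2z = -12, -6x + 2y + 9z = -55, -24x - 2y + 24z = -200 (e.g. by elimination or Cramer's rule, determinant = -84) gives (3, 4, -5).

(3, 4, -5)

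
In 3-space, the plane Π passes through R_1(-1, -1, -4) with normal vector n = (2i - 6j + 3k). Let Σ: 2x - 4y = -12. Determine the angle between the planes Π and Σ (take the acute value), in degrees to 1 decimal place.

Π: n·r = n·R_1 gives 2x - 6y + 3z = -8.
cos θ = |n₁·n₂| / (|n₁||n₂|) = |28| / (√49 · √20).
θ = arccos(0.89443) ≈ 26.6°.

26.6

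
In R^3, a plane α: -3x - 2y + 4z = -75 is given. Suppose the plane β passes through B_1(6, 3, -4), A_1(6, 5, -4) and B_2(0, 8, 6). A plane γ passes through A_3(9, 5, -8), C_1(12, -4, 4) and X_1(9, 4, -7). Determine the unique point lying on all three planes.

(9, 6, -9)

B_1A_1 = (0, 2, 0), B_1B_2 = (-6, 5, 10); a normal to β is B_1A_1 × B_1B_2 = (20, 0, 12).
Using B_1: β has equation 20x + 12z = 72.
A_3C_1 = (3, -9, 12), A_3X_1 = (0, -1, 1); a normal to γ is A_3C_1 × A_3X_1 = (3, -3, -3).
Using A_3: γ has equation 3x - 3y - 3z = 36.
Solving the 3×3 linear system -3x - 2y + 4z = -75, 20x + 12z = 72, 3x - 3y - 3z = 36 (e.g. by elimination or Cramer's rule, determinant = -540) gives (9, 6, -9).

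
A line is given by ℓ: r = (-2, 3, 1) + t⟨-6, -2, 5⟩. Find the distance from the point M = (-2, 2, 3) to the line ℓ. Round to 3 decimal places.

1.669

Taking (-2, 3, 1) on ℓ with direction v = (-6, -2, 5): w = M − (-2, 3, 1) = (0, -1, 2), and w × v = (-1, -12, -6).
Distance = |w × v| / |v| = √181 / √65 ≈ 1.669.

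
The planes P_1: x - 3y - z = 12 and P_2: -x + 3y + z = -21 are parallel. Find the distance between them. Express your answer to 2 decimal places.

2.71

Rescale P_2 by 1/(-1): x - 3y - z = 21. Then distance = |12 − 21| / √11 ≈ 2.71.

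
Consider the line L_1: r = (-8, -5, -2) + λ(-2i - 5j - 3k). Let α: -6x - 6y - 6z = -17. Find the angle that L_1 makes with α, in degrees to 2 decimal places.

sin θ = |n·v| / (|n||v|) = |60| / (√108 · √38) = 0.93659.
θ ≈ 69.49°.

69.49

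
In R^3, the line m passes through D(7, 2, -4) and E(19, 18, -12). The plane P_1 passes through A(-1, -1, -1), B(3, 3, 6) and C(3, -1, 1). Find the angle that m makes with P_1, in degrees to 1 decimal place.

A direction vector for m is E − D = (12, 16, -8).
AB = (4, 4, 7), AC = (4, 0, 2); a normal to P_1 is AB × AC = (8, 20, -16).
Using A: P_1 has equation 8x + 20y - 16z = -12.
sin θ = |n·v| / (|n||v|) = |544| / (√720 · √464) = 0.94118.
θ ≈ 70.3°.

70.3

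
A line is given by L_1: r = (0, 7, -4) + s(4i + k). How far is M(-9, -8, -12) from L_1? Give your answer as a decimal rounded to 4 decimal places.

Taking (0, 7, -4) on L_1 with direction v = (4, 0, 1): w = M − (0, 7, -4) = (-9, -15, -8), and w × v = (-15, -23, 60).
Distance = |w × v| / |v| = √4354 / √17 ≈ 16.0037.

16.0037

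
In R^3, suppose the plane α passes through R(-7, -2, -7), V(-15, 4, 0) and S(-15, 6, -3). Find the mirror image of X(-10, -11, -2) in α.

RV = (-8, 6, 7), RS = (-8, 8, 4); a normal to α is RV × RS = (-32, -24, -16).
Using R: α has equation -32x - 24y - 16z = 384.
λ = (n·X − d)/|n|² = (616 − 384)/1856 = 1/8.
Reflection = X − 2λn = (-10, -11, -2) − (1/4)·(-32, -24, -16) = (-2, -5, 2).

(-2, -5, 2)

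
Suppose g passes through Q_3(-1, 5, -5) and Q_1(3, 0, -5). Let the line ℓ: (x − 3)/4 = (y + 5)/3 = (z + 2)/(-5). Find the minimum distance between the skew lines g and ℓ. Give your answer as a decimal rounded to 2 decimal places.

0.09

A direction vector for g is Q_1 − Q_3 = (4, -5, 0).
ℓ has direction (4, 3, -5) through (3, -5, -2).
Common perpendicular direction n = (4, -5, 0) × (4, 3, -5) = (25, 20, 32).
With w = (3, -5, -2) − (-1, 5, -5) = (4, -10, 3), w · n = -4.
Distance = |w · n| / |n| = |-4| / √2049 ≈ 0.09.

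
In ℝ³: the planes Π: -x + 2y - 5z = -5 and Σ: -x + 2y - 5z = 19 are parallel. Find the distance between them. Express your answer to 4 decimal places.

4.3818

Same normal n = (-1, 2, -5) with |n| = √30; distance = |-5 − 19| / |n| = 24/√30 ≈ 4.3818.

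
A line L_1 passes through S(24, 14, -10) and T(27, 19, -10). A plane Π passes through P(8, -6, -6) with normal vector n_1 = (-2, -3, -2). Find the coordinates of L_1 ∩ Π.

(12, -6, -10)

A direction vector for L_1 is T − S = (3, 5, 0).
Π: n_1·r = n_1·P gives -2x - 3y - 2z = 14.
Substitute r = (24, 14, -10) + t(3, 5, 0) into the plane: -70 + (-21)t = 14, so t = -4.
Intersection: (24, 14, -10) + (-4)·(3, 5, 0) = (12, -6, -10).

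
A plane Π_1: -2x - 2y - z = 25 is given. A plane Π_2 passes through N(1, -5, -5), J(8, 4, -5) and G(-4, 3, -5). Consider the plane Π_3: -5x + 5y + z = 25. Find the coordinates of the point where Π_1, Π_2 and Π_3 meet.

(-8, -2, -5)

NJ = (7, 9, 0), NG = (-5, 8, 0); a normal to Π_2 is NJ × NG = (0, 0, 101).
Using N: Π_2 has equation 101z = -505.
Solving the 3×3 linear system -2x - 2y - z = 25, 101z = -505, -5x + 5y + z = 25 (e.g. by elimination or Cramer's rule, determinant = 2020) gives (-8, -2, -5).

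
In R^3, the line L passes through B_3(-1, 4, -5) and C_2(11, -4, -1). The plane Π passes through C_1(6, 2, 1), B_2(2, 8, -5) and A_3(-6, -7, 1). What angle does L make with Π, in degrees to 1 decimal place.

22.1

A direction vector for L is C_2 − B_3 = (12, -8, 4).
C_1B_2 = (-4, 6, -6), C_1A_3 = (-12, -9, 0); a normal to Π is C_1B_2 × C_1A_3 = (-54, 72, 108).
Using C_1: Π has equation -54x + 72y + 108z = -72.
sin θ = |n·v| / (|n||v|) = |-792| / (√19764 · √224) = 0.37641.
θ ≈ 22.1°.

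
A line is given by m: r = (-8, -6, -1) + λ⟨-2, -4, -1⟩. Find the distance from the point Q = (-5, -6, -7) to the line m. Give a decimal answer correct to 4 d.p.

Taking (-8, -6, -1) on m with direction v = (-2, -4, -1): w = Q − (-8, -6, -1) = (3, 0, -6), and w × v = (-24, 15, -12).
Distance = |w × v| / |v| = √945 / √21 ≈ 6.7082.

6.7082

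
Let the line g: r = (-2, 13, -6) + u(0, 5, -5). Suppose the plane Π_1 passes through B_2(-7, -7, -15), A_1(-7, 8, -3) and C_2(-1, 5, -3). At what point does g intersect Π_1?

(-2, 8, -1)

B_2A_1 = (0, 15, 12), B_2C_2 = (6, 12, 12); a normal to Π_1 is B_2A_1 × B_2C_2 = (36, 72, -90).
Using B_2: Π_1 has equation 36x + 72y - 90z = 594.
Substitute r = (-2, 13, -6) + t(0, 5, -5) into the plane: 1404 + 810t = 594, so t = -1.
Intersection: (-2, 13, -6) + (-1)·(0, 5, -5) = (-2, 8, -1).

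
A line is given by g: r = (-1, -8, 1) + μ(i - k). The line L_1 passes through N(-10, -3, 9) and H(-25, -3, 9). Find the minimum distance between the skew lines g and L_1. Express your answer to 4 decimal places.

5.0000

A direction vector for L_1 is H − N = (-15, 0, 0).
Common perpendicular direction n = (1, 0, -1) × (-15, 0, 0) = (0, 15, 0).
With w = (-10, -3, 9) − (-1, -8, 1) = (-9, 5, 8), w · n = 75.
Distance = |w · n| / |n| = |75| / √225 ≈ 5.0000.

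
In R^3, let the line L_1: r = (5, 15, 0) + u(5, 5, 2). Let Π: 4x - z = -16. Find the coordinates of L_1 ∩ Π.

(-5, 5, -4)

Substitute r = (5, 15, 0) + t(5, 5, 2) into the plane: 20 + 18t = -16, so t = -2.
Intersection: (5, 15, 0) + (-2)·(5, 5, 2) = (-5, 5, -4).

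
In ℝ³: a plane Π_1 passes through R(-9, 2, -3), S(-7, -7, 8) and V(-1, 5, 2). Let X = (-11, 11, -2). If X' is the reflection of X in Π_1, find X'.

RS = (2, -9, 11), RV = (8, 3, 5); a normal to Π_1 is RS × RV = (-78, 78, 78).
Using R: Π_1 has equation -78x + 78y + 78z = 624.
λ = (n·X − d)/|n|² = (1560 − 624)/18252 = 2/39.
Reflection = X − 2λn = (-11, 11, -2) − (4/39)·(-78, 78, 78) = (-3, 3, -10).

(-3, 3, -10)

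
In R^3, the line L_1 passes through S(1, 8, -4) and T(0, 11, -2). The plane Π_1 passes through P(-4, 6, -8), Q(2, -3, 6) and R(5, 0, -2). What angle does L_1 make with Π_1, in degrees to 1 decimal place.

A direction vector for L_1 is T − S = (-1, 3, 2).
PQ = (6, -9, 14), PR = (9, -6, 6); a normal to Π_1 is PQ × PR = (30, 90, 45).
Using P: Π_1 has equation 30x + 90y + 45z = 60.
sin θ = |n·v| / (|n||v|) = |330| / (√11025 · √14) = 0.83996.
θ ≈ 57.1°.

57.1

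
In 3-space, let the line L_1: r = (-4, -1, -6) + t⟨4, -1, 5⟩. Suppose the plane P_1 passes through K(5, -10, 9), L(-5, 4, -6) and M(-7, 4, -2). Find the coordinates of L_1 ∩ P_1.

(0, -2, -1)

KL = (-10, 14, -15), KM = (-12, 14, -11); a normal to P_1 is KL × KM = (56, 70, 28).
Using K: P_1 has equation 56x + 70y + 28z = -168.
Substitute r = (-4, -1, -6) + t(4, -1, 5) into the plane: -462 + 294t = -168, so t = 1.
Intersection: (-4, -1, -6) + 1·(4, -1, 5) = (0, -2, -1).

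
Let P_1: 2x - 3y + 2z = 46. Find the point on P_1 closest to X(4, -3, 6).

Foot = X − λn with λ = (n·X − d)/|n|² = (29 − 46)/17 = -1.
Foot = (4, -3, 6) − (-1)·(2, -3, 2) = (6, -6, 8).

(6, -6, 8)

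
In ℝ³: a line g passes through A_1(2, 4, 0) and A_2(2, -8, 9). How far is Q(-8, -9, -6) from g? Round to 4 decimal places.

A direction vector for g is A_2 − A_1 = (0, -12, 9).
Taking (2, 4, 0) on g with direction v = (0, -12, 9): w = Q − (2, 4, 0) = (-10, -13, -6), and w × v = (-189, 90, 120).
Distance = |w × v| / |v| = √58221 / √225 ≈ 16.0860.

16.0860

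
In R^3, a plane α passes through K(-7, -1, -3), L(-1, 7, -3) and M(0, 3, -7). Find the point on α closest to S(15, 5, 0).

(7, 11, -8)

KL = (6, 8, 0), KM = (7, 4, -4); a normal to α is KL × KM = (-32, 24, -32).
Using K: α has equation -32x + 24y - 32z = 296.
Foot = S − λn with λ = (n·S − d)/|n|² = (-360 − 296)/2624 = -1/4.
Foot = (15, 5, 0) − (-1/4)·(-32, 24, -32) = (7, 11, -8).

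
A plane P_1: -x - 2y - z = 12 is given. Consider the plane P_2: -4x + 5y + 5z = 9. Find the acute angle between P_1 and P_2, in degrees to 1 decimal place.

56.4

cos θ = |n₁·n₂| / (|n₁||n₂|) = |-11| / (√6 · √66).
θ = arccos(0.55277) ≈ 56.4°.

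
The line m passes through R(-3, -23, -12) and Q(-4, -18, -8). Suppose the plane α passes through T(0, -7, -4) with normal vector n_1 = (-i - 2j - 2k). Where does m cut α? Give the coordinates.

A direction vector for m is Q − R = (-1, 5, 4).
α: n_1·r = n_1·T gives -x - 2y - 2z = 22.
Substitute r = (-3, -23, -12) + t(-1, 5, 4) into the plane: 73 + (-17)t = 22, so t = 3.
Intersection: (-3, -23, -12) + 3·(-1, 5, 4) = (-6, -8, 0).

(-6, -8, 0)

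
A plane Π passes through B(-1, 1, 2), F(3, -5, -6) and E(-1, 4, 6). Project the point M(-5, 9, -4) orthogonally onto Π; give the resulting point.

(-5, 1, 2)

BF = (4, -6, -8), BE = (0, 3, 4); a normal to Π is BF × BE = (0, -16, 12).
Using B: Π has equation -16y + 12z = 8.
Foot = M − λn with λ = (n·M − d)/|n|² = (-192 − 8)/400 = -1/2.
Foot = (-5, 9, -4) − (-1/2)·(0, -16, 12) = (-5, 1, 2).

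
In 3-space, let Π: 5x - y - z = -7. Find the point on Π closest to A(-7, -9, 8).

Foot = A − λn with λ = (n·A − d)/|n|² = (-34 − (-7))/27 = -1.
Foot = (-7, -9, 8) − (-1)·(5, -1, -1) = (-2, -10, 7).

(-2, -10, 7)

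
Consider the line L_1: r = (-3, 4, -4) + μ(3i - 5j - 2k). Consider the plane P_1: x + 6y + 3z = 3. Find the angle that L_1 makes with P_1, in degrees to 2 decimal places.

52.12

sin θ = |n·v| / (|n||v|) = |-33| / (√46 · √38) = 0.78930.
θ ≈ 52.12°.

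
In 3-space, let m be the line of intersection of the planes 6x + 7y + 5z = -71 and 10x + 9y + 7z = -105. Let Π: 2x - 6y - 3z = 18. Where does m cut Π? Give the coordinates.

Direction of m: (6, 7, 5) × (10, 9, 7) = (4, 8, -16).
A point on m: solving the two plane equations with x = -4 gives (-4, -1, -8).
Substitute r = (-4, -1, -8) + t(4, 8, -16) into the plane: 22 + 8t = 18, so t = -1/2.
Intersection: (-4, -1, -8) + (-1/2)·(4, 8, -16) = (-6, -5, 0).

(-6, -5, 0)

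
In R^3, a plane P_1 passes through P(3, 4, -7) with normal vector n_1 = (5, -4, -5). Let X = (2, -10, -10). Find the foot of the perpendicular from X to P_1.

P_1: n_1·r = n_1·P gives 5x - 4y - 5z = 34.
Foot = X − λn with λ = (n·X − d)/|n|² = (100 − 34)/66 = 1.
Foot = (2, -10, -10) − 1·(5, -4, -5) = (-3, -6, -5).

(-3, -6, -5)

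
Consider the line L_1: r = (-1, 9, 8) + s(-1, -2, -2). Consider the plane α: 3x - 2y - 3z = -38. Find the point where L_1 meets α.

(-2, 7, 6)

Substitute r = (-1, 9, 8) + t(-1, -2, -2) into the plane: -45 + 7t = -38, so t = 1.
Intersection: (-1, 9, 8) + 1·(-1, -2, -2) = (-2, 7, 6).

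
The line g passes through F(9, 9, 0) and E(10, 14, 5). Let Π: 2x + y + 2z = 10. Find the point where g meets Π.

(8, 4, -5)

A direction vector for g is E − F = (1, 5, 5).
Substitute r = (9, 9, 0) + t(1, 5, 5) into the plane: 27 + 17t = 10, so t = -1.
Intersection: (9, 9, 0) + (-1)·(1, 5, 5) = (8, 4, -5).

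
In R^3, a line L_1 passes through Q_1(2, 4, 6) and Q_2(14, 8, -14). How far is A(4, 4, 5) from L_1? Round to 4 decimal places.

1.2421

A direction vector for L_1 is Q_2 − Q_1 = (12, 4, -20).
Taking (2, 4, 6) on L_1 with direction v = (12, 4, -20): w = A − (2, 4, 6) = (2, 0, -1), and w × v = (4, 28, 8).
Distance = |w × v| / |v| = √864 / √560 ≈ 1.2421.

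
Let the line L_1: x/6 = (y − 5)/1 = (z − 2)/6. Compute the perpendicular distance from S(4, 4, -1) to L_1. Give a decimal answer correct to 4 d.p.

L_1 has direction (6, 1, 6) through (0, 5, 2).
Taking (0, 5, 2) on L_1 with direction v = (6, 1, 6): w = S − (0, 5, 2) = (4, -1, -3), and w × v = (-3, -42, 10).
Distance = |w × v| / |v| = √1873 / √73 ≈ 5.0653.

5.0653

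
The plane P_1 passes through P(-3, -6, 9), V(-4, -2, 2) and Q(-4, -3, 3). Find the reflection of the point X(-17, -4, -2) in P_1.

PV = (-1, 4, -7), PQ = (-1, 3, -6); a normal to P_1 is PV × PQ = (-3, 1, 1).
Using P: P_1 has equation -3x + y + z = 12.
λ = (n·X − d)/|n|² = (45 − 12)/11 = 3.
Reflection = X − 2λn = (-17, -4, -2) − 6·(-3, 1, 1) = (1, -10, -8).

(1, -10, -8)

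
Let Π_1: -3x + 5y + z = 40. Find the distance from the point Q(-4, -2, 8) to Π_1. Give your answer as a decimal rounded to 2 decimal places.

5.07

n·Q − d = (-3)·(-4) + (5)·(-2) + (1)·(8) − 40 = -30; |n| = √35.
Distance = |-30| / √35 = 30/√35 ≈ 5.07.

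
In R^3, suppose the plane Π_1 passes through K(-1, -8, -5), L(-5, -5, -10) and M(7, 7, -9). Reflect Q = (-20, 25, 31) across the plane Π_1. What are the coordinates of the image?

(34, -23, -41)

KL = (-4, 3, -5), KM = (8, 15, -4); a normal to Π_1 is KL × KM = (63, -56, -84).
Using K: Π_1 has equation 63x - 56y - 84z = 805.
λ = (n·Q − d)/|n|² = (-5264 − 805)/14161 = -3/7.
Reflection = Q − 2λn = (-20, 25, 31) − (-6/7)·(63, -56, -84) = (34, -23, -41).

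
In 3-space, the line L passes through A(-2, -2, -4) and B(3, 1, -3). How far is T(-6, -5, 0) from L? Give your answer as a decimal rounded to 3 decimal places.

A direction vector for L is B − A = (5, 3, 1).
Taking (-2, -2, -4) on L with direction v = (5, 3, 1): w = T − (-2, -2, -4) = (-4, -3, 4), and w × v = (-15, 24, 3).
Distance = |w × v| / |v| = √810 / √35 ≈ 4.811.

4.811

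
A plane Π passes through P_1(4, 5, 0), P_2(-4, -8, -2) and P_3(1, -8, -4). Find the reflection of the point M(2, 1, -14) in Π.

(10, -7, 6)

P_1P_2 = (-8, -13, -2), P_1P_3 = (-3, -13, -4); a normal to Π is P_1P_2 × P_1P_3 = (26, -26, 65).
Using P_1: Π has equation 26x - 26y + 65z = -26.
λ = (n·M − d)/|n|² = (-884 − (-26))/5577 = -2/13.
Reflection = M − 2λn = (2, 1, -14) − (-4/13)·(26, -26, 65) = (10, -7, 6).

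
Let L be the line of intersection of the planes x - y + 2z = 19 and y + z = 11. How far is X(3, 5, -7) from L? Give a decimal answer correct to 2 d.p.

Direction of L: (1, -1, 2) × (0, 1, 1) = (-3, -1, 1).
A point on L: solving the two plane equations with x = 6 gives (6, 3, 8).
Taking (6, 3, 8) on L with direction v = (-3, -1, 1): w = X − (6, 3, 8) = (-3, 2, -15), and w × v = (-13, 48, 9).
Distance = |w × v| / |v| = √2554 / √11 ≈ 15.24.

15.24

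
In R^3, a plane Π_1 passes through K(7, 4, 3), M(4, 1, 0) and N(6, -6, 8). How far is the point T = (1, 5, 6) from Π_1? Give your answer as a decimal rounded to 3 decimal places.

6.651

KM = (-3, -3, -3), KN = (-1, -10, 5); a normal to Π_1 is KM × KN = (-45, 18, 27).
Using K: Π_1 has equation -45x + 18y + 27z = -162.
n·T − d = (-45)·(1) + (18)·(5) + (27)·(6) − (-162) = 369; |n| = √3078.
Distance = |369| / √3078 = 369/√3078 ≈ 6.651.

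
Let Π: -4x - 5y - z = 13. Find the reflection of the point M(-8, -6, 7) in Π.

λ = (n·M − d)/|n|² = (55 − 13)/42 = 1.
Reflection = M − 2λn = (-8, -6, 7) − 2·(-4, -5, -1) = (0, 4, 9).

(0, 4, 9)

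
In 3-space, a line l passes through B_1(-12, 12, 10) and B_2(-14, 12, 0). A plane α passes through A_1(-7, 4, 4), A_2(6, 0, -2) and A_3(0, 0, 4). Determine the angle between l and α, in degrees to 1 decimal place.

A direction vector for l is B_2 − B_1 = (-2, 0, -10).
A_1A_2 = (13, -4, -6), A_1A_3 = (7, -4, 0); a normal to α is A_1A_2 × A_1A_3 = (-24, -42, -24).
Using A_1: α has equation -24x - 42y - 24z = -96.
sin θ = |n·v| / (|n||v|) = |288| / (√2916 · √104) = 0.52298.
θ ≈ 31.5°.

31.5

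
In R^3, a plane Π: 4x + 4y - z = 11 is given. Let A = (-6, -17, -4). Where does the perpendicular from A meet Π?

(6, -5, -7)

Foot = A − λn with λ = (n·A − d)/|n|² = (-88 − 11)/33 = -3.
Foot = (-6, -17, -4) − (-3)·(4, 4, -1) = (6, -5, -7).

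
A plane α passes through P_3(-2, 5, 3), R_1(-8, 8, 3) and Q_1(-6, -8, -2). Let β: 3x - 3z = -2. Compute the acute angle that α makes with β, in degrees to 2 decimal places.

39.37

P_3R_1 = (-6, 3, 0), P_3Q_1 = (-4, -13, -5); a normal to α is P_3R_1 × P_3Q_1 = (-15, -30, 90).
Using P_3: α has equation -15x - 30y + 90z = 150.
cos θ = |n₁·n₂| / (|n₁||n₂|) = |-315| / (√9225 · √18).
θ = arccos(0.77302) ≈ 39.37°.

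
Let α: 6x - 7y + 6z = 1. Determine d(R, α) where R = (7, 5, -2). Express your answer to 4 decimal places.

0.5455

n·R − d = (6)·(7) + (-7)·(5) + (6)·(-2) − 1 = -6; |n| = √121.
Distance = |-6| / √121 = 6/√121 ≈ 0.5455.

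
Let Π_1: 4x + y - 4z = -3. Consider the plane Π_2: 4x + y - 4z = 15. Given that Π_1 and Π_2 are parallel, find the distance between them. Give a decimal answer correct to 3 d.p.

3.133

Same normal n = (4, 1, -4) with |n| = √33; distance = |-3 − 15| / |n| = 18/√33 ≈ 3.133.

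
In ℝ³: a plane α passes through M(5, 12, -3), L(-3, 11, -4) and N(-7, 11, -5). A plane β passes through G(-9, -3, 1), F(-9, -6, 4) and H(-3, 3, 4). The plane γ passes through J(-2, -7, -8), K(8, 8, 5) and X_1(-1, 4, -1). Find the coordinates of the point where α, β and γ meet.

(-3, 7, 0)

ML = (-8, -1, -1), MN = (-12, -1, -2); a normal to α is ML × MN = (1, -4, -4).
Using M: α has equation x - 4y - 4z = -31.
GF = (0, -3, 3), GH = (6, 6, 3); a normal to β is GF × GH = (-27, 18, 18).
Using G: β has equation -27x + 18y + 18z = 207.
JK = (10, 15, 13), JX_1 = (1, 11, 7); a normal to γ is JK × JX_1 = (-38, -57, 95).
Using J: γ has equation -38x - 57y + 95z = -285.
Solving the 3×3 linear system x - 4y - 4z = -31, -27x + 18y + 18z = 207, -38x - 57y + 95z = -285 (e.g. by elimination or Cramer's rule, determinant = -13680) gives (-3, 7, 0).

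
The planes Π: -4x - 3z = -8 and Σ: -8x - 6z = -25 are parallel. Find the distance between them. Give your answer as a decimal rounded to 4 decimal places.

0.9000

Rescale Σ by 1/2: -4x - 3z = -25/2. Then distance = |-8 − (-25/2)| / √25 ≈ 0.9000.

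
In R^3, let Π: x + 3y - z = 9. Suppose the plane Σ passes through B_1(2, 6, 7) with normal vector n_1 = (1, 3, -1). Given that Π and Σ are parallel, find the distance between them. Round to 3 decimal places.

Σ: n_1·r = n_1·B_1 gives x + 3y - z = 13.
Same normal n = (1, 3, -1) with |n| = √11; distance = |9 − 13| / |n| = 4/√11 ≈ 1.206.

1.206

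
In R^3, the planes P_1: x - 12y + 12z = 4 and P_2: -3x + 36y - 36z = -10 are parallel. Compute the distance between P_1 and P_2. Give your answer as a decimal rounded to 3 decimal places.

0.039

Rescale P_2 by 1/(-3): x - 12y + 12z = 10/3. Then distance = |4 − (10/3)| / √289 ≈ 0.039.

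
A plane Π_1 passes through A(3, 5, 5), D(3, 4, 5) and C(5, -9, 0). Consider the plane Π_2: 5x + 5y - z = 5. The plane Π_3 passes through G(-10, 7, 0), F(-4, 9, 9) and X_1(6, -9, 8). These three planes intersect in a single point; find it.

(1, 2, 10)

AD = (0, -1, 0), AC = (2, -14, -5); a normal to Π_1 is AD × AC = (5, 0, 2).
Using A: Π_1 has equation 5x + 2z = 25.
GF = (6, 2, 9), GX_1 = (16, -16, 8); a normal to Π_3 is GF × GX_1 = (160, 96, -128).
Using G: Π_3 has equation 160x + 96y - 128z = -928.
Solving the 3×3 linear system 5x + 2z = 25, 5x + 5y - z = 5, 160x + 96y - 128z = -928 (e.g. by elimination or Cramer's rule, determinant = -3360) gives (1, 2, 10).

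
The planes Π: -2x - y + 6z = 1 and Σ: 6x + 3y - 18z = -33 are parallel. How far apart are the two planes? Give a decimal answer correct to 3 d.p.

1.562

Rescale Σ by 1/(-3): -2x - y + 6z = 11. Then distance = |1 − 11| / √41 ≈ 1.562.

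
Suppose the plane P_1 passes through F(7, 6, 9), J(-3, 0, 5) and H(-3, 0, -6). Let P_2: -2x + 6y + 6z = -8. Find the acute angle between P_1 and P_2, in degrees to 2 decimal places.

FJ = (-10, -6, -4), FH = (-10, -6, -15); a normal to P_1 is FJ × FH = (66, -110, 0).
Using F: P_1 has equation 66x - 110y = -198.
cos θ = |n₁·n₂| / (|n₁||n₂|) = |-792| / (√16456 · √76).
θ = arccos(0.70820) ≈ 44.91°.

44.91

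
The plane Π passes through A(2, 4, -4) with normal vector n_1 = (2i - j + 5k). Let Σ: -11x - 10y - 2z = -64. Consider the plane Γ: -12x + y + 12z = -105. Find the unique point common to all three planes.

Π: n_1·r = n_1·A gives 2x - y + 5z = -20.
Solving the 3×3 linear system 2x - y + 5z = -20, -11x - 10y - 2z = -64, -12x + y + 12z = -105 (e.g. by elimination or Cramer's rule, determinant = -1047) gives (4, 3, -5).

(4, 3, -5)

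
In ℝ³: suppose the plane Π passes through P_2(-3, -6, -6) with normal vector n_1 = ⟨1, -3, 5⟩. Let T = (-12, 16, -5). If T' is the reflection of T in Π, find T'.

Π: n_1·r = n_1·P_2 gives x - 3y + 5z = -15.
λ = (n·T − d)/|n|² = (-85 − (-15))/35 = -2.
Reflection = T − 2λn = (-12, 16, -5) − (-4)·(1, -3, 5) = (-8, 4, 15).

(-8, 4, 15)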